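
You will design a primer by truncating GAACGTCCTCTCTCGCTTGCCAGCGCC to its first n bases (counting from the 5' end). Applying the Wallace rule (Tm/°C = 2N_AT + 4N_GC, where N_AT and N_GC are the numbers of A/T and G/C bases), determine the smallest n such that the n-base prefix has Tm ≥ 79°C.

n = 25

First 24 bases: GAACGTCCTCTCTCGCTTGCCAGC → Tm = 78°C (< 79°C)
First 25 bases: GAACGTCCTCTCTCGCTTGCCAGCG → Tm = 82°C (≥ 79°C)
Each additional base adds 2°C (A/T) or 4°C (G/C), so Tm is non-decreasing in n; n = 25 is the first length to reach 79°C.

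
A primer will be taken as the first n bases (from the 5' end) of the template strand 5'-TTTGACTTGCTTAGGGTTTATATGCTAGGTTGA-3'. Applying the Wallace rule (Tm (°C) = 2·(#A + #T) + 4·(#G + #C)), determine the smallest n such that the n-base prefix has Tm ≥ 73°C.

First 27 bases: TTTGACTTGCTTAGGGTTTATATGCTA → Tm = 72°C (< 73°C)
First 28 bases: TTTGACTTGCTTAGGGTTTATATGCTAG → Tm = 76°C (≥ 73°C)
Since every base adds ≥2°C, Tm only increases with n, so the threshold is first crossed at n = 28.

n = 28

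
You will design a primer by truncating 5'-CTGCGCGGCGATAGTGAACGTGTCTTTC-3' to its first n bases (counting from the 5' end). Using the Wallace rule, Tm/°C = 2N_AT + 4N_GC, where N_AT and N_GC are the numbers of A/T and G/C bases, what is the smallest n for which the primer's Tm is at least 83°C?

First 26 bases: CTGCGCGGCGATAGTGAACGTGTCTT → Tm = 82°C (< 83°C)
First 27 bases: CTGCGCGGCGATAGTGAACGTGTCTTT → Tm = 84°C (≥ 83°C)
Each additional base adds 2°C (A/T) or 4°C (G/C), so Tm is non-decreasing in n; n = 27 is the first length to reach 83°C.

n = 27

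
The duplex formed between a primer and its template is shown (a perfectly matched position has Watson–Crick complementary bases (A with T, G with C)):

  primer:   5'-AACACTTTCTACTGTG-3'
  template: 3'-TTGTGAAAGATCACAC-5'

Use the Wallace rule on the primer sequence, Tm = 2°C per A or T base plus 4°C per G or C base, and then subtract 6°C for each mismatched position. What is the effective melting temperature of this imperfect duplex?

Primer base counts: A=4, T=6, G=2, C=4 → A+T=10, G+C=6
Perfect-match Tm = 2(10) + 4(6) = 20 + 24 = 44°C
Mismatches (positions where the bases are not complementary): 1 (at position 12)
Effective Tm = 44 − 1×6 = 44 − 6 = 38°C

38°C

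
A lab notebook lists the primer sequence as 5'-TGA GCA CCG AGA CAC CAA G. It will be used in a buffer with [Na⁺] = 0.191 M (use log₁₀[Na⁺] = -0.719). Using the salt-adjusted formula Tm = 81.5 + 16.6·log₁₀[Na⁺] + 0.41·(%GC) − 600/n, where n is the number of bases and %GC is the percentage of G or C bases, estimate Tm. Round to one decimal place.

Length n = 19. Counting bases: T=1, G=5, C=6, A=7
G+C = 11, so %GC = 11/19 × 100 = 57.895%
Salt term: 16.6 × (-0.719) = -11.935
GC term: 0.41 × 57.895 = 23.737; length term: −600/19 = −31.579
Tm = 81.5 + (-11.935) + 23.737 − 31.579 = 61.723 → 61.7°C

61.7°C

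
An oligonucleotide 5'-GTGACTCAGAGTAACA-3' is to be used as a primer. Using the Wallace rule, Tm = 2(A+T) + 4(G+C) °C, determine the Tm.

Scanning the sequence gives A=6, C=3, G=4, T=3.
So N_AT = 9 and N_GC = 7.
Tm = 2×9 + 4×7 = 46°C

46°C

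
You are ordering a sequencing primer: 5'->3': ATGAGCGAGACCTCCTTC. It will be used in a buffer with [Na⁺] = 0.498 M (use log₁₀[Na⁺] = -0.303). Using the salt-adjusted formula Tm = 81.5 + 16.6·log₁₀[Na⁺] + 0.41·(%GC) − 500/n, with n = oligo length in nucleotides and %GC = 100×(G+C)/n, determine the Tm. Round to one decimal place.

71.5°C

Length n = 18. Base counts: G=4, A=4, C=6, T=4
G+C = 10, so %GC = 10/18 × 100 = 55.556%
Salt term: 16.6 × (-0.303) = -5.03
GC term: 0.41 × 55.556 = 22.778; length term: −500/18 = −27.778
Tm = 81.5 + (-5.03) + 22.778 − 27.778 = 71.47 → 71.5°C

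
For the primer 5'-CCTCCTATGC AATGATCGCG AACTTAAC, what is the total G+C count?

13

Base counts: C=9, T=7, G=4, A=8
Total G or C: 4 + 9 = 13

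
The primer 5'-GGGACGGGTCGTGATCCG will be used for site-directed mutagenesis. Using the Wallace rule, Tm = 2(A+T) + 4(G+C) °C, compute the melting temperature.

62°C

Counting bases: G=9, T=3, A=2, C=4
So N_AT = 5 and N_GC = 13.
Tm = 2×5 + 4×13 = 62°C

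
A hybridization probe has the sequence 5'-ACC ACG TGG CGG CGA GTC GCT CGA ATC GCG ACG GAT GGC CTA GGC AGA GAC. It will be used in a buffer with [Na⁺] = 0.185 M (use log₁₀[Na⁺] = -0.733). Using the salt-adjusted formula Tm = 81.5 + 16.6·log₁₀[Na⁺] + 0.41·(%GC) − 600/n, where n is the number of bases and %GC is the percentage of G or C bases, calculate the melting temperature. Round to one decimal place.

84.9°C

Length n = 51. Base counts: A=11, G=19, T=6, C=15
G+C = 34, so %GC = 34/51 × 100 = 66.667%
Salt term: 16.6 × (-0.733) = -12.168
GC term: 0.41 × 66.667 = 27.333; length term: −600/51 = −11.765
Tm = 81.5 + (-12.168) + 27.333 − 11.765 = 84.9 → 84.9°C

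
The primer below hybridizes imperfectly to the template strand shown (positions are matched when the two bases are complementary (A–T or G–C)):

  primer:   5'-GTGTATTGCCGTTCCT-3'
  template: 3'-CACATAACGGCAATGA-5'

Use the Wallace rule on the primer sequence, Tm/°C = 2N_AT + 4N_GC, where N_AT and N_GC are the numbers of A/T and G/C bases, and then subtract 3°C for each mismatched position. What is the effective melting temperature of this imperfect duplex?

45°C

Primer base counts: A=1, T=7, G=4, C=4 → A+T=8, G+C=8
Perfect-match Tm = 2(8) + 4(8) = 16 + 32 = 48°C
Mismatches (positions where the bases are not complementary): 1 (at position 14)
Effective Tm = 48 − 1×3 = 48 − 3 = 45°C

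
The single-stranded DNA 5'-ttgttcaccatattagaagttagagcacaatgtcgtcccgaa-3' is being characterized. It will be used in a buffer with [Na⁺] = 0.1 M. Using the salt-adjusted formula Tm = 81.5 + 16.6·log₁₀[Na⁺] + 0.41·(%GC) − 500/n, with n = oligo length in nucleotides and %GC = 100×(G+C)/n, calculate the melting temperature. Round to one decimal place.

Length n = 42. Base counts: G=8, C=9, T=12, A=13
G+C = 17, so %GC = 17/42 × 100 = 40.476%
Salt term: 16.6 × (-1) = -16.6
GC term: 0.41 × 40.476 = 16.595; length term: −500/42 = −11.905
Tm = 81.5 + (-16.6) + 16.595 − 11.905 = 69.59 → 69.6°C

69.6°C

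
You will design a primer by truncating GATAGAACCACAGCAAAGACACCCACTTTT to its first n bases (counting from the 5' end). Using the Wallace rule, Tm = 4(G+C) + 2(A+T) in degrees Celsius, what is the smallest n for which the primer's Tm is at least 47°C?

n = 17

First 16 bases: GATAGAACCACAGCAA → Tm = 46°C (< 47°C)
First 17 bases: GATAGAACCACAGCAAA → Tm = 48°C (≥ 47°C)
Since every base adds ≥2°C, Tm only increases with n, so the threshold is first crossed at n = 17.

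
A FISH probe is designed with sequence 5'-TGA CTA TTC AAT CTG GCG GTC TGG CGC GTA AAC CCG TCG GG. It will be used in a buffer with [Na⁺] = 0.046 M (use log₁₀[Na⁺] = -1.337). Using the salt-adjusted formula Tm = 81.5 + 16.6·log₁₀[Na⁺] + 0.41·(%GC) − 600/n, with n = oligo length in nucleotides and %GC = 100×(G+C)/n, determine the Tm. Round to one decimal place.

Length n = 41. Counting bases: T=10, A=7, G=13, C=11
G+C = 24, so %GC = 24/41 × 100 = 58.537%
Salt term: 16.6 × (-1.337) = -22.194
GC term: 0.41 × 58.537 = 24; length term: −600/41 = −14.634
Tm = 81.5 + (-22.194) + 24 − 14.634 = 68.672 → 68.7°C

68.7°C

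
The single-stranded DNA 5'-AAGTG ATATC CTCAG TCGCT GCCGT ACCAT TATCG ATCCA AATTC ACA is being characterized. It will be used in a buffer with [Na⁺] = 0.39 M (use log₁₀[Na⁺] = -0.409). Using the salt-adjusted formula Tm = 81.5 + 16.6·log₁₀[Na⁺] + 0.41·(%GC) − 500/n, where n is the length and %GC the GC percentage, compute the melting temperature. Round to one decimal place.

82.2°C

Length n = 48. Scanning the sequence gives T=13, G=7, C=14, A=14.
G+C = 21, so %GC = 21/48 × 100 = 43.75%
Salt term: 16.6 × (-0.409) = -6.789
GC term: 0.41 × 43.75 = 17.938; length term: −500/48 = −10.417
Tm = 81.5 + (-6.789) + 17.938 − 10.417 = 82.232 → 82.2°C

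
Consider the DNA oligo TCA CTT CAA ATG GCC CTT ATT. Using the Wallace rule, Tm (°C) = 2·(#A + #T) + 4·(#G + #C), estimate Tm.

Base counts: G=2, T=8, C=6, A=5
AT pairs contribute 13, GC pairs contribute 8.
Tm = 4·8 + 2·13 = 32 + 26 = 58°C

58°C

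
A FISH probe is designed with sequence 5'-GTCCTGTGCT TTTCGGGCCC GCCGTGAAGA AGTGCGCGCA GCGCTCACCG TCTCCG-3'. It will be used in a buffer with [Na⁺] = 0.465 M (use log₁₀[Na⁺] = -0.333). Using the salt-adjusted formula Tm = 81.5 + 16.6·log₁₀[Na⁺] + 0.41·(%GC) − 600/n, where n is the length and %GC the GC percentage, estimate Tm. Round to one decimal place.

Length n = 56. G=18, C=20, A=6, T=12
G+C = 38, so %GC = 38/56 × 100 = 67.857%
Salt term: 16.6 × (-0.333) = -5.528
GC term: 0.41 × 67.857 = 27.821; length term: −600/56 = −10.714
Tm = 81.5 + (-5.528) + 27.821 − 10.714 = 93.079 → 93.1°C

93.1°C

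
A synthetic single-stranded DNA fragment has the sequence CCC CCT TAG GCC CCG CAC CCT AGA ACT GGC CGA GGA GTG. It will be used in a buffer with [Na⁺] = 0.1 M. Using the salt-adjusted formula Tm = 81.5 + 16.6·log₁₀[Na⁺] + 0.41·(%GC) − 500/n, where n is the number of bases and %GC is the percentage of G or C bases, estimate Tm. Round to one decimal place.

80.5°C

Length n = 39. Counting bases: A=7, T=5, G=11, C=16
G+C = 27, so %GC = 27/39 × 100 = 69.231%
Salt term: 16.6 × (-1) = -16.6
GC term: 0.41 × 69.231 = 28.385; length term: −500/39 = −12.821
Tm = 81.5 + (-16.6) + 28.385 − 12.821 = 80.464 → 80.5°C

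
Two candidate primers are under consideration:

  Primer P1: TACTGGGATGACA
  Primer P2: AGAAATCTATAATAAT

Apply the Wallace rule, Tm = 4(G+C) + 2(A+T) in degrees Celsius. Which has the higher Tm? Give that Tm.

Primer P1: A+T=7, G+C=6 → Tm = 2(7)+4(6) = 38°C
Primer P2: A+T=14, G+C=2 → Tm = 2(14)+4(2) = 36°C
38°C vs 36°C → primer P1 is higher.

Primer P1, 38°C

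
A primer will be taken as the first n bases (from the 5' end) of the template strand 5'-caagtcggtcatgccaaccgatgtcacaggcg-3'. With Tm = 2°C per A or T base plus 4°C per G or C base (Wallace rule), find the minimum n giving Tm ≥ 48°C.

n = 15

First 14 bases: CAAGTCGGTCATGC → Tm = 44°C (< 48°C)
First 15 bases: CAAGTCGGTCATGCC → Tm = 48°C (≥ 48°C)
Each additional base adds 2°C (A/T) or 4°C (G/C), so Tm is non-decreasing in n; n = 15 is the first length to reach 48°C.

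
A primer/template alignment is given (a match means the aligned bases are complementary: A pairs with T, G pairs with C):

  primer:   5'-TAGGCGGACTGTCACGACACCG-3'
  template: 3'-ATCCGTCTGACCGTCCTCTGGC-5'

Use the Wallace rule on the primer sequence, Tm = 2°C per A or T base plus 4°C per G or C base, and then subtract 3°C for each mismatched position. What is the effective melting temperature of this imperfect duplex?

60°C

Primer base counts: A=5, T=3, G=7, C=7 → A+T=8, G+C=14
Perfect-match Tm = 2(8) + 4(14) = 16 + 56 = 72°C
Mismatches (positions where the bases are not complementary): 4 (at positions 6, 12, 15, 18)
Effective Tm = 72 − 4×3 = 72 − 12 = 60°C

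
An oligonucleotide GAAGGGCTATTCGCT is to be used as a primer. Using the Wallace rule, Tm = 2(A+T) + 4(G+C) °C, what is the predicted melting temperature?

46°C

Counting bases: A=3, T=4, C=3, G=5
AT pairs contribute 7, GC pairs contribute 8.
Tm = 2×7 + 4×8 = 46°C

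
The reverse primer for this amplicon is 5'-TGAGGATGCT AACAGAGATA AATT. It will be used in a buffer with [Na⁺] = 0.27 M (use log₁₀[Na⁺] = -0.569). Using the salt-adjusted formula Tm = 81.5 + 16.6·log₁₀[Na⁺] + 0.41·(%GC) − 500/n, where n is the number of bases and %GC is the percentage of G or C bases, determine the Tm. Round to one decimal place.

64.9°C

Length n = 24. Base counts: A=10, T=6, G=6, C=2
G+C = 8, so %GC = 8/24 × 100 = 33.333%
Salt term: 16.6 × (-0.569) = -9.445
GC term: 0.41 × 33.333 = 13.667; length term: −500/24 = −20.833
Tm = 81.5 + (-9.445) + 13.667 − 20.833 = 64.889 → 64.9°C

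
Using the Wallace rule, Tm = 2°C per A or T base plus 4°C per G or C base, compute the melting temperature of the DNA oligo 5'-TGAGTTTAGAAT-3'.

30°C

Counting bases: T=5, G=3, A=4, C=0
A+T = 9, G+C = 3
Tm = 2×9 + 4×3 = 30°C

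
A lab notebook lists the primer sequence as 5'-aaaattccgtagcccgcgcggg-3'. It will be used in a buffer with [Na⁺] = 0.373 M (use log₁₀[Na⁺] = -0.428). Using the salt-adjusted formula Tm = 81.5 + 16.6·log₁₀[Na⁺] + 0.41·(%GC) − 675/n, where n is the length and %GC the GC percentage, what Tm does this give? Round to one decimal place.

Length n = 22. Scanning the sequence gives T=3, G=7, C=7, A=5.
G+C = 14, so %GC = 14/22 × 100 = 63.636%
Salt term: 16.6 × (-0.428) = -7.105
GC term: 0.41 × 63.636 = 26.091; length term: −675/22 = −30.682
Tm = 81.5 + (-7.105) + 26.091 − 30.682 = 69.804 → 69.8°C

69.8°C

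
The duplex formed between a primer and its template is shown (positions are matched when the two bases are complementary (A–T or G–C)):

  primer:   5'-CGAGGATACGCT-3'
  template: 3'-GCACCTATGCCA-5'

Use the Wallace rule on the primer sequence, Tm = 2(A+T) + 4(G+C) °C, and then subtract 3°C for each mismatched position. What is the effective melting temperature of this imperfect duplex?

32°C

Primer base counts: A=3, T=2, G=4, C=3 → A+T=5, G+C=7
Perfect-match Tm = 2(5) + 4(7) = 10 + 28 = 38°C
Mismatches (positions where the bases are not complementary): 2 (at positions 3, 11)
Effective Tm = 38 − 2×3 = 38 − 6 = 32°C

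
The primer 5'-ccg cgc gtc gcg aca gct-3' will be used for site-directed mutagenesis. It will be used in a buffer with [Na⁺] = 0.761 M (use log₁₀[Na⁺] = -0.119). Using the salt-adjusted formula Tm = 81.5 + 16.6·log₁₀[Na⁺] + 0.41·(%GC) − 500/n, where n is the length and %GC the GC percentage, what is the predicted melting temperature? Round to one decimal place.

Length n = 18. Scanning the sequence gives G=6, T=2, C=8, A=2.
G+C = 14, so %GC = 14/18 × 100 = 77.778%
Salt term: 16.6 × (-0.119) = -1.975
GC term: 0.41 × 77.778 = 31.889; length term: −500/18 = −27.778
Tm = 81.5 + (-1.975) + 31.889 − 27.778 = 83.636 → 83.6°C

83.6°C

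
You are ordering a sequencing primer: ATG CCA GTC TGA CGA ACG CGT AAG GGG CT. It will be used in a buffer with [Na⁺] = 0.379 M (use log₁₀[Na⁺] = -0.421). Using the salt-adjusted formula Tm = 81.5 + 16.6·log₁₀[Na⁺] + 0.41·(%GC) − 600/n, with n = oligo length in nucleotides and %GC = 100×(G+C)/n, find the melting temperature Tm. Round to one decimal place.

Length n = 29. C=7, T=5, G=10, A=7
G+C = 17, so %GC = 17/29 × 100 = 58.621%
Salt term: 16.6 × (-0.421) = -6.989
GC term: 0.41 × 58.621 = 24.035; length term: −600/29 = −20.69
Tm = 81.5 + (-6.989) + 24.035 − 20.69 = 77.856 → 77.9°C

77.9°C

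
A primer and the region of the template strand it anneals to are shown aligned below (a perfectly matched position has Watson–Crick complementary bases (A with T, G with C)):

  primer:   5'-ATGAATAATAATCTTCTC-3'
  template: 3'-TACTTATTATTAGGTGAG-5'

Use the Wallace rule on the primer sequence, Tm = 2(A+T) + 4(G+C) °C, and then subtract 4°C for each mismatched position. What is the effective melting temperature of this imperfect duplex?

36°C

Primer base counts: A=7, T=7, G=1, C=3 → A+T=14, G+C=4
Perfect-match Tm = 2(14) + 4(4) = 28 + 16 = 44°C
Mismatches (positions where the bases are not complementary): 2 (at positions 14, 15)
Effective Tm = 44 − 2×4 = 44 − 8 = 36°C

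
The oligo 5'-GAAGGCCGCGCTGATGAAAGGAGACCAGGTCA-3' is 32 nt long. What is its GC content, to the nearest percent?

Counting bases: A=10, C=7, T=3, G=12
G+C = 12 + 7 = 19 out of 32 bases
%GC = 19/32 × 100 = 59.38% ≈ 59%

59%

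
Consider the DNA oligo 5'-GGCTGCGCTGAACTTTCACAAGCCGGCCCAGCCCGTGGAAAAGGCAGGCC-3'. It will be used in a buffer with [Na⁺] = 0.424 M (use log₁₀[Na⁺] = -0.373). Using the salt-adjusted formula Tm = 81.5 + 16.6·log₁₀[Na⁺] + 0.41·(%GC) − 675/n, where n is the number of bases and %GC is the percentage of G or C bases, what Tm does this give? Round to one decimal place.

Length n = 50. Counting bases: C=17, G=16, A=11, T=6
G+C = 33, so %GC = 33/50 × 100 = 66%
Salt term: 16.6 × (-0.373) = -6.192
GC term: 0.41 × 66 = 27.06; length term: −675/50 = −13.5
Tm = 81.5 + (-6.192) + 27.06 − 13.5 = 88.868 → 88.9°C

88.9°C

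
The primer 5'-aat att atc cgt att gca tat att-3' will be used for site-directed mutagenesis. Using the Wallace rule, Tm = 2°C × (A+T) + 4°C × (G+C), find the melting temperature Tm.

Scanning the sequence gives T=11, C=3, A=8, G=2.
So N_AT = 19 and N_GC = 5.
Tm = 2×19 + 4×5 = 58°C

58°C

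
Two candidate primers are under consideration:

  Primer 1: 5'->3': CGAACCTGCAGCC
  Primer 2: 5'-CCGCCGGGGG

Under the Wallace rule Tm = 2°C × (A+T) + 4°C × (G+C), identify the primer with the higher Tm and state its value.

Primer 1, 44°C

Primer 1: A+T=4, G+C=9 → Tm = 2(4)+4(9) = 44°C
Primer 2: A+T=0, G+C=10 → Tm = 2(0)+4(10) = 40°C
44°C vs 40°C → primer 1 is higher.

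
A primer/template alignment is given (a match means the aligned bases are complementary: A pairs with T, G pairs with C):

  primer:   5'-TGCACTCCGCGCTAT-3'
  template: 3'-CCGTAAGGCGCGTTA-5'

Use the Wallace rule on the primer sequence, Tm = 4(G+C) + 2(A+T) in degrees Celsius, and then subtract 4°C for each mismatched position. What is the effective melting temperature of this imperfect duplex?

Primer base counts: A=2, T=4, G=3, C=6 → A+T=6, G+C=9
Perfect-match Tm = 2(6) + 4(9) = 12 + 36 = 48°C
Mismatches (positions where the bases are not complementary): 3 (at positions 1, 5, 13)
Effective Tm = 48 − 3×4 = 48 − 12 = 36°C

36°C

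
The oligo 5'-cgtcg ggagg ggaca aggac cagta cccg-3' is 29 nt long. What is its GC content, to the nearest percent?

69%

Counting bases: A=7, T=2, C=8, G=12
G+C = 12 + 8 = 20 out of 29 bases
%GC = 20/29 × 100 = 68.97% ≈ 69%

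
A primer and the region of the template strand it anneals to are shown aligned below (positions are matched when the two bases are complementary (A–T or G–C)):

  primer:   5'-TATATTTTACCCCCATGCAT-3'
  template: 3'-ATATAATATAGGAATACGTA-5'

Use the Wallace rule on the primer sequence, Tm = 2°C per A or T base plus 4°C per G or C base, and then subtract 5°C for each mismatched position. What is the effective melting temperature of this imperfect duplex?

Primer base counts: A=5, T=8, G=1, C=6 → A+T=13, G+C=7
Perfect-match Tm = 2(13) + 4(7) = 26 + 28 = 54°C
Mismatches (positions where the bases are not complementary): 4 (at positions 7, 10, 13, 14)
Effective Tm = 54 − 4×5 = 54 − 20 = 34°C

34°C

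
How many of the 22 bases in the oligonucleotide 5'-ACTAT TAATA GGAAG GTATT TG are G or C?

Scanning the sequence gives G=5, C=1, A=8, T=8.
G+C = 5 + 1 = 6

6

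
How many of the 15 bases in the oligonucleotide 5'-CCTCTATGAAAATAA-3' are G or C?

Base counts: A=7, G=1, T=4, C=3
G+C = 1 + 3 = 4

4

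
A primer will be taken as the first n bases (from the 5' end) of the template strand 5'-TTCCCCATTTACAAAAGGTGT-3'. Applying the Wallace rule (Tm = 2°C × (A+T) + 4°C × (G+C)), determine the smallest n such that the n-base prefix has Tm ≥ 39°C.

n = 15

First 14 bases: TTCCCCATTTACAA → Tm = 38°C (< 39°C)
First 15 bases: TTCCCCATTTACAAA → Tm = 40°C (≥ 39°C)
Each additional base adds 2°C (A/T) or 4°C (G/C), so Tm is non-decreasing in n; n = 15 is the first length to reach 39°C.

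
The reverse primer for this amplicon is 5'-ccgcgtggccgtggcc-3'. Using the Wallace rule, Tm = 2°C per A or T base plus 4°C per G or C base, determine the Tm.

60°C

Counting bases: G=7, C=7, T=2, A=0
A+T = 2, G+C = 14
Tm = 2×2 + 4×14 = 60°C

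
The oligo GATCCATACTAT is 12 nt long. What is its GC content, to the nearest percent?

33%

Base counts: T=4, A=4, G=1, C=3
G+C = 1 + 3 = 4 out of 12 bases
%GC = 4/12 × 100 = 33.33% ≈ 33%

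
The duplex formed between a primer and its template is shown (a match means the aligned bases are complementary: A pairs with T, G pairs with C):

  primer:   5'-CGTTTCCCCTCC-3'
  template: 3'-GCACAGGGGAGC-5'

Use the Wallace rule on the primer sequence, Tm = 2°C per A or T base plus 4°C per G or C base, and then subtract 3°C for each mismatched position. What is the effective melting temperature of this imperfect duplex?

34°C

Primer base counts: A=0, T=4, G=1, C=7 → A+T=4, G+C=8
Perfect-match Tm = 2(4) + 4(8) = 8 + 32 = 40°C
Mismatches (positions where the bases are not complementary): 2 (at positions 4, 12)
Effective Tm = 40 − 2×3 = 40 − 6 = 34°C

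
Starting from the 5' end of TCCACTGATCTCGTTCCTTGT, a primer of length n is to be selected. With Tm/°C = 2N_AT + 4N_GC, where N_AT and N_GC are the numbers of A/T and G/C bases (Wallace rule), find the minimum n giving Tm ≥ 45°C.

n = 16

First 15 bases: TCCACTGATCTCGTT → Tm = 44°C (< 45°C)
First 16 bases: TCCACTGATCTCGTTC → Tm = 48°C (≥ 45°C)
Since every base adds ≥2°C, Tm only increases with n, so the threshold is first crossed at n = 16.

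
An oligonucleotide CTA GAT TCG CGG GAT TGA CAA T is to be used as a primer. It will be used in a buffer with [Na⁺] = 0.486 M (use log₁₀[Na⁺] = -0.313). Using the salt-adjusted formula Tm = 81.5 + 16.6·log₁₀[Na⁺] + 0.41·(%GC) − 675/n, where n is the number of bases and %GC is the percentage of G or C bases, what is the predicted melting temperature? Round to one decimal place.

Length n = 22. Scanning the sequence gives C=4, A=6, T=6, G=6.
G+C = 10, so %GC = 10/22 × 100 = 45.455%
Salt term: 16.6 × (-0.313) = -5.196
GC term: 0.41 × 45.455 = 18.637; length term: −675/22 = −30.682
Tm = 81.5 + (-5.196) + 18.637 − 30.682 = 64.259 → 64.3°C

64.3°C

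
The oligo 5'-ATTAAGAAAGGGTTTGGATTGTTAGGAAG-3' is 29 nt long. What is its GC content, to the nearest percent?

34%

Base counts: G=10, C=0, T=9, A=10
G+C = 10 + 0 = 10 out of 29 bases
%GC = 10/29 × 100 = 34.48% ≈ 34%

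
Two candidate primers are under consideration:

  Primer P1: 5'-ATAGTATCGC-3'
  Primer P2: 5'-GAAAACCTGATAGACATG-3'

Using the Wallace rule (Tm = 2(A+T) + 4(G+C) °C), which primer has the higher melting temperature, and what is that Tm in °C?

Primer P1: A+T=6, G+C=4 → Tm = 2(6)+4(4) = 28°C
Primer P2: A+T=11, G+C=7 → Tm = 2(11)+4(7) = 50°C
28°C vs 50°C → primer P2 is higher.

Primer P2, 50°C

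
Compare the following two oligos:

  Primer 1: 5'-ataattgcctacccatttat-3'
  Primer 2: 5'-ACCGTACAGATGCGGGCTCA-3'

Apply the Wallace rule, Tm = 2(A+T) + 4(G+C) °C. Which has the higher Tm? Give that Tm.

Primer 2, 64°C

Primer 1: A+T=14, G+C=6 → Tm = 2(14)+4(6) = 52°C
Primer 2: A+T=8, G+C=12 → Tm = 2(8)+4(12) = 64°C
52°C vs 64°C → primer 2 is higher.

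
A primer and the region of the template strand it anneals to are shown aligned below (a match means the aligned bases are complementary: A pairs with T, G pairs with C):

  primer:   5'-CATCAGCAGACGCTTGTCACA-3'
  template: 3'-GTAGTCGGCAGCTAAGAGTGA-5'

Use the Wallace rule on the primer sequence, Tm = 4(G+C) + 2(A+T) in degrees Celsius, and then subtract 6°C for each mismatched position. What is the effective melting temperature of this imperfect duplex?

Primer base counts: A=6, T=4, G=4, C=7 → A+T=10, G+C=11
Perfect-match Tm = 2(10) + 4(11) = 20 + 44 = 64°C
Mismatches (positions where the bases are not complementary): 5 (at positions 8, 10, 13, 16, 21)
Effective Tm = 64 − 5×6 = 64 − 30 = 34°C

34°C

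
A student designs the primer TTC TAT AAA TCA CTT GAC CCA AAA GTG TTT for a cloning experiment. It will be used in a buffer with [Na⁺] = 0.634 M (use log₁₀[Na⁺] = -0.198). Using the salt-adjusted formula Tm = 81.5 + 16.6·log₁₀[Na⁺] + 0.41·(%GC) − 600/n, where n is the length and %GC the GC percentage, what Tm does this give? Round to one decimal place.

70.5°C

Length n = 30. Base counts: A=10, T=11, C=6, G=3
G+C = 9, so %GC = 9/30 × 100 = 30%
Salt term: 16.6 × (-0.198) = -3.287
GC term: 0.41 × 30 = 12.3; length term: −600/30 = −20
Tm = 81.5 + (-3.287) + 12.3 − 20 = 70.513 → 70.5°C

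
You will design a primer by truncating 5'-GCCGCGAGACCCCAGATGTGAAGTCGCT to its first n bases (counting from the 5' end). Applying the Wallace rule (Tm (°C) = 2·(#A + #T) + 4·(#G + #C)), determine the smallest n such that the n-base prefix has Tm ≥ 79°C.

First 24 bases: GCCGCGAGACCCCAGATGTGAAGT → Tm = 78°C (< 79°C)
First 25 bases: GCCGCGAGACCCCAGATGTGAAGTC → Tm = 82°C (≥ 79°C)
Each additional base adds 2°C (A/T) or 4°C (G/C), so Tm is non-decreasing in n; n = 25 is the first length to reach 79°C.

n = 25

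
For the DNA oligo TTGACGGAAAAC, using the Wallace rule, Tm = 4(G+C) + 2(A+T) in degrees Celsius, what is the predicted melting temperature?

Scanning the sequence gives A=5, T=2, C=2, G=3.
A+T = 7, G+C = 5
Tm = 4·5 + 2·7 = 20 + 14 = 34°C

34°C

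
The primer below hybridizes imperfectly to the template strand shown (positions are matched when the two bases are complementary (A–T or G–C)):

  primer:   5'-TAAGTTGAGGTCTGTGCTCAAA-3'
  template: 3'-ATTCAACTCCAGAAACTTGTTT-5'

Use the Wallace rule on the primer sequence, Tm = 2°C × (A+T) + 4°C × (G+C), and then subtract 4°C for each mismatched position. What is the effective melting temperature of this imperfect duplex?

50°C

Primer base counts: A=6, T=7, G=6, C=3 → A+T=13, G+C=9
Perfect-match Tm = 2(13) + 4(9) = 26 + 36 = 62°C
Mismatches (positions where the bases are not complementary): 3 (at positions 14, 17, 18)
Effective Tm = 62 − 3×4 = 62 − 12 = 50°C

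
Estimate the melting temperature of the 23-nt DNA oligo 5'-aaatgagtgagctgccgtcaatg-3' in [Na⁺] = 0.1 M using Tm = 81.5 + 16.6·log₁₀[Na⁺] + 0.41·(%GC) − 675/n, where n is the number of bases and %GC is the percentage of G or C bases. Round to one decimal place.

55.2°C

Length n = 23. Scanning the sequence gives G=7, T=5, C=4, A=7.
G+C = 11, so %GC = 11/23 × 100 = 47.826%
Salt term: 16.6 × (-1) = -16.6
GC term: 0.41 × 47.826 = 19.609; length term: −675/23 = −29.348
Tm = 81.5 + (-16.6) + 19.609 − 29.348 = 55.161 → 55.2°C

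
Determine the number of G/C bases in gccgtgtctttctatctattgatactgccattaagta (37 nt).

Scanning the sequence gives G=6, T=15, A=8, C=8.
G+C = 6 + 8 = 14

14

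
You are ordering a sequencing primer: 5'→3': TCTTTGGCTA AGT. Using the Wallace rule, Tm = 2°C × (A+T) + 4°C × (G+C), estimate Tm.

Counting bases: C=2, T=6, G=3, A=2
So N_AT = 8 and N_GC = 5.
Tm = 4·5 + 2·8 = 20 + 16 = 36°C

36°C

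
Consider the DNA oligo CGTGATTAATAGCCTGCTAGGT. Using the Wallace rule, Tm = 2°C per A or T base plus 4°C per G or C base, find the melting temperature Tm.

A=5, C=4, T=7, G=6
So N_AT = 12 and N_GC = 10.
Tm = 2×12 + 4×10 = 64°C

64°C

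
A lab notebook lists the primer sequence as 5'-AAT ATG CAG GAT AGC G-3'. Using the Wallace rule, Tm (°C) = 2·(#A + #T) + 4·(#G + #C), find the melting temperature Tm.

Scanning the sequence gives C=2, A=6, G=5, T=3.
AT pairs contribute 9, GC pairs contribute 7.
Tm = 2×9 + 4×7 = 46°C

46°C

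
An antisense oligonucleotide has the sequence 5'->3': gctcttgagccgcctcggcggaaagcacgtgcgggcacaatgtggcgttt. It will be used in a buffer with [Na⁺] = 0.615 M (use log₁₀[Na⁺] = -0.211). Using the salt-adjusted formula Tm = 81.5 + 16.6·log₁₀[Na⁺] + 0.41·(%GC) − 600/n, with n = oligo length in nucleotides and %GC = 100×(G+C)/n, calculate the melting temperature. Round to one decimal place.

92.2°C

Length n = 50. G=18, A=8, C=14, T=10
G+C = 32, so %GC = 32/50 × 100 = 64%
Salt term: 16.6 × (-0.211) = -3.503
GC term: 0.41 × 64 = 26.24; length term: −600/50 = −12
Tm = 81.5 + (-3.503) + 26.24 − 12 = 92.237 → 92.2°C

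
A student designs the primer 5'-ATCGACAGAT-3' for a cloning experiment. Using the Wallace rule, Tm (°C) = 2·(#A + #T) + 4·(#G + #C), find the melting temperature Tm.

Base counts: T=2, A=4, C=2, G=2
A+T = 6, G+C = 4
Tm = 2(6) + 4(4) = 12 + 16 = 28°C

28°C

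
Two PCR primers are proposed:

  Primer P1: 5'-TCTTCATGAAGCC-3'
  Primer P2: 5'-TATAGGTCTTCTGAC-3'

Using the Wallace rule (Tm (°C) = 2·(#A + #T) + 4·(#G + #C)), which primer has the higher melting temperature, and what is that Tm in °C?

Primer P2, 42°C

Primer P1: A+T=7, G+C=6 → Tm = 2(7)+4(6) = 38°C
Primer P2: A+T=9, G+C=6 → Tm = 2(9)+4(6) = 42°C
38°C vs 42°C → primer P2 is higher.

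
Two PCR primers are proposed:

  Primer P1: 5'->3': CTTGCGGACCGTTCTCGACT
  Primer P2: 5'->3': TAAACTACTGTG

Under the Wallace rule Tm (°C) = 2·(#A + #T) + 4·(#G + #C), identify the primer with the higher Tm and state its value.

Primer P1: A+T=8, G+C=12 → Tm = 2(8)+4(12) = 64°C
Primer P2: A+T=8, G+C=4 → Tm = 2(8)+4(4) = 32°C
64°C vs 32°C → primer P1 is higher.

Primer P1, 64°C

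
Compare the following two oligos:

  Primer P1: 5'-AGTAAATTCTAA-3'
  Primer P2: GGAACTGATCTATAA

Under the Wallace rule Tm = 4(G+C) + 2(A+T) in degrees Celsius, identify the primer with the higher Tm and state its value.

Primer P2, 40°C

Primer P1: A+T=10, G+C=2 → Tm = 2(10)+4(2) = 28°C
Primer P2: A+T=10, G+C=5 → Tm = 2(10)+4(5) = 40°C
28°C vs 40°C → primer P2 is higher.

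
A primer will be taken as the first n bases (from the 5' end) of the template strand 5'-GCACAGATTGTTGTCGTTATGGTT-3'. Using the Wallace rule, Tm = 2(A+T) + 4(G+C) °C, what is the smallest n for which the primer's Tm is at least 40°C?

First 13 bases: GCACAGATTGTTG → Tm = 38°C (< 40°C)
First 14 bases: GCACAGATTGTTGT → Tm = 40°C (≥ 40°C)
Since every base adds ≥2°C, Tm only increases with n, so the threshold is first crossed at n = 14.

n = 14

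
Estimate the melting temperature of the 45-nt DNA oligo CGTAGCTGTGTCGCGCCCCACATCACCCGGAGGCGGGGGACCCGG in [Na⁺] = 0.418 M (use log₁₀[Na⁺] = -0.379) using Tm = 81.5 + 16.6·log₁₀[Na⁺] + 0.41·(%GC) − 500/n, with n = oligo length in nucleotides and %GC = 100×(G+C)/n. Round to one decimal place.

95.1°C

Length n = 45. Base counts: T=5, A=6, C=17, G=17
G+C = 34, so %GC = 34/45 × 100 = 75.556%
Salt term: 16.6 × (-0.379) = -6.291
GC term: 0.41 × 75.556 = 30.978; length term: −500/45 = −11.111
Tm = 81.5 + (-6.291) + 30.978 − 11.111 = 95.076 → 95.1°C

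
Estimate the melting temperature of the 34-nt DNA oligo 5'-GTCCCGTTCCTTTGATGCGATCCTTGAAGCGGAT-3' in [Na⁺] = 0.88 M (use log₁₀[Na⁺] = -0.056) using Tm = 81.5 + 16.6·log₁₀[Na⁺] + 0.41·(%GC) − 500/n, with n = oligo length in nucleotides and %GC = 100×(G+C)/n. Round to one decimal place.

Length n = 34. Scanning the sequence gives C=9, G=9, A=5, T=11.
G+C = 18, so %GC = 18/34 × 100 = 52.941%
Salt term: 16.6 × (-0.056) = -0.93
GC term: 0.41 × 52.941 = 21.706; length term: −500/34 = −14.706
Tm = 81.5 + (-0.93) + 21.706 − 14.706 = 87.57 → 87.6°C

87.6°C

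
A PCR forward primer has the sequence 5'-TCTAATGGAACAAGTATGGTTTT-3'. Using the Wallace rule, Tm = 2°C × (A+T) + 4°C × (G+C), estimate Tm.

60°C

Counting bases: A=7, C=2, T=9, G=5
AT pairs contribute 16, GC pairs contribute 7.
Tm = 2(16) + 4(7) = 32 + 28 = 60°C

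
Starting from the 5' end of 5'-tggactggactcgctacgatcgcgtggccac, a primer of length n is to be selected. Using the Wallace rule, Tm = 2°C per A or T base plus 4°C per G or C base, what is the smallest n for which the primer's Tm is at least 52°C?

First 16 bases: TGGACTGGACTCGCTA → Tm = 50°C (< 52°C)
First 17 bases: TGGACTGGACTCGCTAC → Tm = 54°C (≥ 52°C)
Since every base adds ≥2°C, Tm only increases with n, so the threshold is first crossed at n = 17.

n = 17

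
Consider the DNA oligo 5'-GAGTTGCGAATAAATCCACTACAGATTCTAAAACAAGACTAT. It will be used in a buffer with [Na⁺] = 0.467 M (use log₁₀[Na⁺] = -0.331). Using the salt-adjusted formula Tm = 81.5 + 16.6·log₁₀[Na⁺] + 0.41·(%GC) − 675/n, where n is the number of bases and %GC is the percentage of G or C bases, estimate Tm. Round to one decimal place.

73.6°C

Length n = 42. Base counts: A=18, G=6, C=8, T=10
G+C = 14, so %GC = 14/42 × 100 = 33.333%
Salt term: 16.6 × (-0.331) = -5.495
GC term: 0.41 × 33.333 = 13.667; length term: −675/42 = −16.071
Tm = 81.5 + (-5.495) + 13.667 − 16.071 = 73.601 → 73.6°C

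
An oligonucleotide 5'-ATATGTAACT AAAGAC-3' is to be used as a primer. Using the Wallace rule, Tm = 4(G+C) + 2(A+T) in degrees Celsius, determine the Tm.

Base counts: T=4, C=2, G=2, A=8
AT pairs contribute 12, GC pairs contribute 4.
Tm = 2×12 + 4×4 = 40°C

40°C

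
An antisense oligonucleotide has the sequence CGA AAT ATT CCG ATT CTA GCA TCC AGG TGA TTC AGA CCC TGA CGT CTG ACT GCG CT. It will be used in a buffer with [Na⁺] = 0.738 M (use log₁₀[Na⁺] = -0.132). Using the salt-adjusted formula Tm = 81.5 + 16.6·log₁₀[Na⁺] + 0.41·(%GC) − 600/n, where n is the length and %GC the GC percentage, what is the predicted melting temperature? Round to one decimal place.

89.1°C

Length n = 56. Counting bases: T=15, A=13, C=16, G=12
G+C = 28, so %GC = 28/56 × 100 = 50%
Salt term: 16.6 × (-0.132) = -2.191
GC term: 0.41 × 50 = 20.5; length term: −600/56 = −10.714
Tm = 81.5 + (-2.191) + 20.5 − 10.714 = 89.095 → 89.1°C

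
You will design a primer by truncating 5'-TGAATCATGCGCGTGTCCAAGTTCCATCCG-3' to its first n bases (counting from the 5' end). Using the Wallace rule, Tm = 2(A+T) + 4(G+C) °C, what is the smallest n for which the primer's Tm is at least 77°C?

First 25 bases: TGAATCATGCGCGTGTCCAAGTTCC → Tm = 76°C (< 77°C)
First 26 bases: TGAATCATGCGCGTGTCCAAGTTCCA → Tm = 78°C (≥ 77°C)
Each additional base adds 2°C (A/T) or 4°C (G/C), so Tm is non-decreasing in n; n = 26 is the first length to reach 77°C.

n = 26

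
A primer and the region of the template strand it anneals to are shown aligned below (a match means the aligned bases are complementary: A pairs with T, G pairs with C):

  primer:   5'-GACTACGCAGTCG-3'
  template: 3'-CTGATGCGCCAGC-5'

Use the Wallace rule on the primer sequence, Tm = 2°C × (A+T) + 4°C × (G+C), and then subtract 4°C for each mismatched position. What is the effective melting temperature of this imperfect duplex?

38°C

Primer base counts: A=3, T=2, G=4, C=4 → A+T=5, G+C=8
Perfect-match Tm = 2(5) + 4(8) = 10 + 32 = 42°C
Mismatches (positions where the bases are not complementary): 1 (at position 9)
Effective Tm = 42 − 1×4 = 42 − 4 = 38°C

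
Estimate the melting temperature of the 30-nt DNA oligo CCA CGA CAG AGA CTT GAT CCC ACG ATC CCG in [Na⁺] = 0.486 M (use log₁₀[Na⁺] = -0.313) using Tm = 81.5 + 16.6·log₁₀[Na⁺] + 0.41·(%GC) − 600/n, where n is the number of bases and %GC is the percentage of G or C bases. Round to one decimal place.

Length n = 30. Counting bases: A=8, G=6, C=12, T=4
G+C = 18, so %GC = 18/30 × 100 = 60%
Salt term: 16.6 × (-0.313) = -5.196
GC term: 0.41 × 60 = 24.6; length term: −600/30 = −20
Tm = 81.5 + (-5.196) + 24.6 − 20 = 80.904 → 80.9°C

80.9°C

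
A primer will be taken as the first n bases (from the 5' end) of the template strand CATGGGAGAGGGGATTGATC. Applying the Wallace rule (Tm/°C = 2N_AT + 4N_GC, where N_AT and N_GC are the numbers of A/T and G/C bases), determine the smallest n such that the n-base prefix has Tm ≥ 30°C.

First 9 bases: CATGGGAGA → Tm = 28°C (< 30°C)
First 10 bases: CATGGGAGAG → Tm = 32°C (≥ 30°C)
Since every base adds ≥2°C, Tm only increases with n, so the threshold is first crossed at n = 10.

n = 10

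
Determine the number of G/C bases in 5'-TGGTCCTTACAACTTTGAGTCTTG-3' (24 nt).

Scanning the sequence gives T=10, G=5, C=5, A=4.
Total G or C: 5 + 5 = 10

10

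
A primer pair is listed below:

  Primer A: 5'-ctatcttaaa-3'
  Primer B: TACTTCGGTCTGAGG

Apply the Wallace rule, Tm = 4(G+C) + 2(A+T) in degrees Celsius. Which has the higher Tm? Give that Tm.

Primer A: A+T=8, G+C=2 → Tm = 2(8)+4(2) = 24°C
Primer B: A+T=7, G+C=8 → Tm = 2(7)+4(8) = 46°C
24°C vs 46°C → primer B is higher.

Primer B, 46°C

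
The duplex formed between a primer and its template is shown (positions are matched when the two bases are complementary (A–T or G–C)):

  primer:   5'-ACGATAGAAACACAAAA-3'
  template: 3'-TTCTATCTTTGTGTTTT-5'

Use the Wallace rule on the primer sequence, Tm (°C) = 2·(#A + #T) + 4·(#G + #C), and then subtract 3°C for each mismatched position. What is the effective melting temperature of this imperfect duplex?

Primer base counts: A=11, T=1, G=2, C=3 → A+T=12, G+C=5
Perfect-match Tm = 2(12) + 4(5) = 24 + 20 = 44°C
Mismatches (positions where the bases are not complementary): 1 (at position 2)
Effective Tm = 44 − 1×3 = 44 − 3 = 41°C

41°C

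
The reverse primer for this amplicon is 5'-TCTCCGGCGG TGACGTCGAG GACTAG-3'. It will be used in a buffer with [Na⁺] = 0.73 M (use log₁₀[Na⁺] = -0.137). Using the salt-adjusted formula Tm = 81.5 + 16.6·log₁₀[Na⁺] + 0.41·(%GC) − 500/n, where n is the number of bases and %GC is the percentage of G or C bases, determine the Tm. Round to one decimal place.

86.8°C

Length n = 26. Counting bases: T=5, G=10, A=4, C=7
G+C = 17, so %GC = 17/26 × 100 = 65.385%
Salt term: 16.6 × (-0.137) = -2.274
GC term: 0.41 × 65.385 = 26.808; length term: −500/26 = −19.231
Tm = 81.5 + (-2.274) + 26.808 − 19.231 = 86.803 → 86.8°C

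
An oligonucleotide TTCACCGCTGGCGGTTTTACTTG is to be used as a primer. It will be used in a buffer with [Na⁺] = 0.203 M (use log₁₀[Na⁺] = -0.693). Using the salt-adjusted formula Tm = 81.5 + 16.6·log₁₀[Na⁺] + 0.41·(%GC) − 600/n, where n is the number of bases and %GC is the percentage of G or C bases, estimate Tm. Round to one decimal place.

65.3°C

Length n = 23. Scanning the sequence gives C=6, A=2, T=9, G=6.
G+C = 12, so %GC = 12/23 × 100 = 52.174%
Salt term: 16.6 × (-0.693) = -11.504
GC term: 0.41 × 52.174 = 21.391; length term: −600/23 = −26.087
Tm = 81.5 + (-11.504) + 21.391 − 26.087 = 65.3 → 65.3°C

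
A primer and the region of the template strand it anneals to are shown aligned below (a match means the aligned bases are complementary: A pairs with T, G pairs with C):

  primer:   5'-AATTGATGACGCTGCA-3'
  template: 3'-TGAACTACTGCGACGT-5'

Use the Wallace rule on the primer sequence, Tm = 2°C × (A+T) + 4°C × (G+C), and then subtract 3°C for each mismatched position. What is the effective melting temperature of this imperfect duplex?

Primer base counts: A=5, T=4, G=4, C=3 → A+T=9, G+C=7
Perfect-match Tm = 2(9) + 4(7) = 18 + 28 = 46°C
Mismatches (positions where the bases are not complementary): 1 (at position 2)
Effective Tm = 46 − 1×3 = 46 − 3 = 43°C

43°C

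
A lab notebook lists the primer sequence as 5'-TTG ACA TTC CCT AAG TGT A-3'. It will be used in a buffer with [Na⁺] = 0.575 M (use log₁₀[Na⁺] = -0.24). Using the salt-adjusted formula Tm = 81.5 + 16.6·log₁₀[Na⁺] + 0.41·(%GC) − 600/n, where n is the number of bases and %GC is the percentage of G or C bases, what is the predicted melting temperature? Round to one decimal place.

61.0°C

Length n = 19. Scanning the sequence gives G=3, A=5, T=7, C=4.
G+C = 7, so %GC = 7/19 × 100 = 36.842%
Salt term: 16.6 × (-0.24) = -3.984
GC term: 0.41 × 36.842 = 15.105; length term: −600/19 = −31.579
Tm = 81.5 + (-3.984) + 15.105 − 31.579 = 61.042 → 61.0°C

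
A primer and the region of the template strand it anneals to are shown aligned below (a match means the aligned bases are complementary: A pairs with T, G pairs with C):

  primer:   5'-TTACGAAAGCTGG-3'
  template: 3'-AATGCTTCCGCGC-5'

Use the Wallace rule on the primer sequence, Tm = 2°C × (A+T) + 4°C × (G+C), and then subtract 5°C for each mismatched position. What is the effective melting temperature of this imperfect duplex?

23°C

Primer base counts: A=4, T=3, G=4, C=2 → A+T=7, G+C=6
Perfect-match Tm = 2(7) + 4(6) = 14 + 24 = 38°C
Mismatches (positions where the bases are not complementary): 3 (at positions 8, 11, 12)
Effective Tm = 38 − 3×5 = 38 − 15 = 23°C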